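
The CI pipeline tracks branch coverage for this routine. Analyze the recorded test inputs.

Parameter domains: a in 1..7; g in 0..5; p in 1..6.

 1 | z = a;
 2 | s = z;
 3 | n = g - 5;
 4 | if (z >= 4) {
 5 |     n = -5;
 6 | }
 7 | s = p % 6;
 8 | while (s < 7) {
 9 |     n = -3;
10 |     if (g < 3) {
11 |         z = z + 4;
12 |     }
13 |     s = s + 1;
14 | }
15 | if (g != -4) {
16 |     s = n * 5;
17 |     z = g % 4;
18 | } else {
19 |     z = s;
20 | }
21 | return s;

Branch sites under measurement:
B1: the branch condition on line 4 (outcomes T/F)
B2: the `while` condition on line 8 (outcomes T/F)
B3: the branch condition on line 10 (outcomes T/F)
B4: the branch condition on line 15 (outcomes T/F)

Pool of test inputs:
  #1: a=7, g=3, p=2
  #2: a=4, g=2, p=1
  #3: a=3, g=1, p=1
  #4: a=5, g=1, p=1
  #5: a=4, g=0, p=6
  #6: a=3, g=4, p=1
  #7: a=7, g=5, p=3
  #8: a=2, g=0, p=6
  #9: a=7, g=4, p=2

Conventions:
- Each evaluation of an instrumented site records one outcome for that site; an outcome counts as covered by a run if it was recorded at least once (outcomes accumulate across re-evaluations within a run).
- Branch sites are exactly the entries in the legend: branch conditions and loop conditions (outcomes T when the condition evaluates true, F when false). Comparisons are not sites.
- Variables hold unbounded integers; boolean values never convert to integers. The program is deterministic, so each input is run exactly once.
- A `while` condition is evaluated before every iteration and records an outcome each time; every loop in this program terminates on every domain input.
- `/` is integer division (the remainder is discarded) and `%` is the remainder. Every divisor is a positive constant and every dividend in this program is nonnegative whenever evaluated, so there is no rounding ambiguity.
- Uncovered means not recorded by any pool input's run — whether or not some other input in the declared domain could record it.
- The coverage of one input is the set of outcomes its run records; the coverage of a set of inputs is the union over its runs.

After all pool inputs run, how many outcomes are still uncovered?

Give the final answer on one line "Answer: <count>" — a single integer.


test 1 (a=7, g=3, p=2) hits B1=T, B2=T, B2=F, B3=F, B4=T
test 2 (a=4, g=2, p=1) hits B1=T, B2=T, B2=F, B3=T, B4=T
test 3 (a=3, g=1, p=1) hits B1=F, B2=T, B2=F, B3=T, B4=T
test 4 (a=5, g=1, p=1) hits B1=T, B2=T, B2=F, B3=T, B4=T
test 5 (a=4, g=0, p=6) hits B1=T, B2=T, B2=F, B3=T, B4=T
test 6 (a=3, g=4, p=1) hits B1=F, B2=T, B2=F, B3=F, B4=T
test 7 (a=7, g=5, p=3) hits B1=T, B2=T, B2=F, B3=F, B4=T
test 8 (a=2, g=0, p=6) hits B1=F, B2=T, B2=F, B3=T, B4=T
test 9 (a=7, g=4, p=2) hits B1=T, B2=T, B2=F, B3=F, B4=T
union over the pool: B1=T, B1=F, B2=T, B2=F, B3=T, B3=F, B4=T
uncovered (1 of 8): B4=F
Answer: 1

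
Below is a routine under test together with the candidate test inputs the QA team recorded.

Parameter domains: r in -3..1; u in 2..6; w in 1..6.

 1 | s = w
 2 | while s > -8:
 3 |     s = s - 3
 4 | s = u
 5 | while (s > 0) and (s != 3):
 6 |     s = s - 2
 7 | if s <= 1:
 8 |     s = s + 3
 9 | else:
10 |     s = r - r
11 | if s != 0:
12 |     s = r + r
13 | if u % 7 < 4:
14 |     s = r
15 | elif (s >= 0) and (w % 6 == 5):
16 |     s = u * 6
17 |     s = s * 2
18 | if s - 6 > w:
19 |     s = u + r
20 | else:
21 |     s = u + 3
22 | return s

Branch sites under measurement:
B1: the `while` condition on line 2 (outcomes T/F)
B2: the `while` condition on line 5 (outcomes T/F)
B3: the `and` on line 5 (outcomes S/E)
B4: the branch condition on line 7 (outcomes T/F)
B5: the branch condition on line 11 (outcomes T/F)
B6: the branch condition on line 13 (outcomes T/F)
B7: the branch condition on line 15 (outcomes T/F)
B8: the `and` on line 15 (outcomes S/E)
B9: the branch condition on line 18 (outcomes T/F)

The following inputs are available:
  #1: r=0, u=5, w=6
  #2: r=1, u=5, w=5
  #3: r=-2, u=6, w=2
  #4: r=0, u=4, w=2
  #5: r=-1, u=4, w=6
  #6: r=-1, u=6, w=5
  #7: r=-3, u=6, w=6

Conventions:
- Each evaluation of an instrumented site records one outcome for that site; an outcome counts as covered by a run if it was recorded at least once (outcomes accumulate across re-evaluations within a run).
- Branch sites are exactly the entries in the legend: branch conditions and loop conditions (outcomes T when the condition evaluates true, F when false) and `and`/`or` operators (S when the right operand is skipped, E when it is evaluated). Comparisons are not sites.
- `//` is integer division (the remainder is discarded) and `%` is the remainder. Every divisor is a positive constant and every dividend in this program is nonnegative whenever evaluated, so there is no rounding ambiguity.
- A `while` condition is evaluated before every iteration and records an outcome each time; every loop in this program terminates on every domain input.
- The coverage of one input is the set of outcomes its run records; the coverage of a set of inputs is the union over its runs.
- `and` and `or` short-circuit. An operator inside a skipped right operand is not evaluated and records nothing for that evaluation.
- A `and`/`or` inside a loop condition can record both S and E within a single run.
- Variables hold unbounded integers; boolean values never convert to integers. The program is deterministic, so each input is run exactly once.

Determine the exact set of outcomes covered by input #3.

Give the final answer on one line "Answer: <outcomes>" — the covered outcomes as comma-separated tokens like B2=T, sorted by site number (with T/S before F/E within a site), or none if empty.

Simulating input #3 (r=-2, u=6, w=2) step by step:
  B1->T, B1->T, B1->T, B1->T, B1->F, B3->E, B2->T, B3->E, B2->T, B3->E
  B2->T, B3->S, B2->F, B4->T, B5->T, B6->F, B8->S, B7->F, B9->F
distinct outcomes covered: B1=T, B1=F, B2=T, B2=F, B3=S, B3=E, B4=T, B5=T, B6=F, B7=F, B8=S, B9=F

Answer: B1=T, B1=F, B2=T, B2=F, B3=S, B3=E, B4=T, B5=T, B6=F, B7=F, B8=S, B9=F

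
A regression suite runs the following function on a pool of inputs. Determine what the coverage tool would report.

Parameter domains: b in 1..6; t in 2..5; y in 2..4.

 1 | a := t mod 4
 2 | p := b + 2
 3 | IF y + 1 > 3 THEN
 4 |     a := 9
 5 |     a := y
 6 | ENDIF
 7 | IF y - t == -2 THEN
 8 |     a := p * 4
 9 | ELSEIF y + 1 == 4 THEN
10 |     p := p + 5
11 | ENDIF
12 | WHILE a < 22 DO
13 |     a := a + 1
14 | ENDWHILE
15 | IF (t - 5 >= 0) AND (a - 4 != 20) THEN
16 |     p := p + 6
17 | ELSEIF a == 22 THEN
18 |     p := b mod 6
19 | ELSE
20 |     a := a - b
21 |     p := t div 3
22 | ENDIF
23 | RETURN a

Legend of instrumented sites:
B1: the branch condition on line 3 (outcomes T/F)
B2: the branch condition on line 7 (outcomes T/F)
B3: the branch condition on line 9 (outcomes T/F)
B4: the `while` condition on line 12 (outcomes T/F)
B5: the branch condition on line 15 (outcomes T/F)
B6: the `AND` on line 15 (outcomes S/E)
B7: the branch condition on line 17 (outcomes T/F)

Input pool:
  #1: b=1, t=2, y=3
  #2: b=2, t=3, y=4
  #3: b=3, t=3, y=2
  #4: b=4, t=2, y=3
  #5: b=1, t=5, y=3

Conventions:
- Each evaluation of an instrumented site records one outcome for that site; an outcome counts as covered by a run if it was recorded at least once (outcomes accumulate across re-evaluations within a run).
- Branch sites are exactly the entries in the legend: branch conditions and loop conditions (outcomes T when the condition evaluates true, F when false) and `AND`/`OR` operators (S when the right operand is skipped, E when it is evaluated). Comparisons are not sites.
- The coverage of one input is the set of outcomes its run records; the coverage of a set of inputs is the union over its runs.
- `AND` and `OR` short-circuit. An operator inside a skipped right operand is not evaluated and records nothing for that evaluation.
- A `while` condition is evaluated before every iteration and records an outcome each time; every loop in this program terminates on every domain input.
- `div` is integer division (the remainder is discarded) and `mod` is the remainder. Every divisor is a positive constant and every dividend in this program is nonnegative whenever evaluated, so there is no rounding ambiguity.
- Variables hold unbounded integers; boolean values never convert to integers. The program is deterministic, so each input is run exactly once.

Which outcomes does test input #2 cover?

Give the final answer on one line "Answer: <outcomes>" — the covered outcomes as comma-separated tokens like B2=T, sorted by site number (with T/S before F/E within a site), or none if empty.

Tracing the run of input #2 (b=2, t=3, y=4):
  B1->T, B2->F, B3->F, B4->T, B4->T, B4->T, B4->T, B4->T, B4->T, B4->T
  B4->T, B4->T, B4->T, B4->T, B4->T, B4->T, B4->T, B4->T, B4->T, B4->T
  B4->T, B4->F, B6->S, B5->F, B7->T
collecting distinct outcomes: B1=T, B2=F, B3=F, B4=T, B4=F, B5=F, B6=S, B7=T

Answer: B1=T, B2=F, B3=F, B4=T, B4=F, B5=F, B6=S, B7=T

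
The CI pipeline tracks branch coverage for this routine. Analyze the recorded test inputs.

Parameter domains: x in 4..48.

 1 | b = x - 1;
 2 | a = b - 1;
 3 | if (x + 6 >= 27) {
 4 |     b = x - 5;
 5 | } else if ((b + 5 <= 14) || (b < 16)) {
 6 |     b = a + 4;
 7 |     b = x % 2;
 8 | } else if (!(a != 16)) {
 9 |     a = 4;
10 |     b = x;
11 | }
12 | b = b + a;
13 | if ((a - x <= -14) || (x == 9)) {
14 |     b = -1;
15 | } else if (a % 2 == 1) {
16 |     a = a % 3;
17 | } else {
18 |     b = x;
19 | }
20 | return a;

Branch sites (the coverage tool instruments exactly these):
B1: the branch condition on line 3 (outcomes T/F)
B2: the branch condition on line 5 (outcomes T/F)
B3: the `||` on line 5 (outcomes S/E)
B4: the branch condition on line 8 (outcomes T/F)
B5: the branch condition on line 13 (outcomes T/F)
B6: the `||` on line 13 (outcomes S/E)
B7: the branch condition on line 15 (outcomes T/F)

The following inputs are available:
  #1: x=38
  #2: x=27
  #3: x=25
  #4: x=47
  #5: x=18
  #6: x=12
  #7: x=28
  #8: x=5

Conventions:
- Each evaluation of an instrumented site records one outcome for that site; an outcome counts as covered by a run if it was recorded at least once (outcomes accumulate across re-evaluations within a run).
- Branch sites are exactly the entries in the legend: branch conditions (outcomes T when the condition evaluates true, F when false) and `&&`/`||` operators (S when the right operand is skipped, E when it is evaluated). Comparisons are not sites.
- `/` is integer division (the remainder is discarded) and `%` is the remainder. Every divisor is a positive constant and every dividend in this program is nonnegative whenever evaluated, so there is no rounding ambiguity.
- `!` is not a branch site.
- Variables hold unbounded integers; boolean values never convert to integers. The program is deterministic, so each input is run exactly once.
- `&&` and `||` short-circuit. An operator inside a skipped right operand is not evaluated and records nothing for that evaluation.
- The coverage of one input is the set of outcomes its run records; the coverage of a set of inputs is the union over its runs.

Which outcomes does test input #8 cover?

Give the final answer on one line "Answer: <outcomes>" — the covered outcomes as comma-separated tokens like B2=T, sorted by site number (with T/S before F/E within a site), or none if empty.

Simulating input #8 (x=5) step by step:
  B1->F, B3->S, B2->T, B6->E, B5->F, B7->T
deduplicating events, the covered set is: B1=F, B2=T, B3=S, B5=F, B6=E, B7=T

Answer: B1=F, B2=T, B3=S, B5=F, B6=E, B7=T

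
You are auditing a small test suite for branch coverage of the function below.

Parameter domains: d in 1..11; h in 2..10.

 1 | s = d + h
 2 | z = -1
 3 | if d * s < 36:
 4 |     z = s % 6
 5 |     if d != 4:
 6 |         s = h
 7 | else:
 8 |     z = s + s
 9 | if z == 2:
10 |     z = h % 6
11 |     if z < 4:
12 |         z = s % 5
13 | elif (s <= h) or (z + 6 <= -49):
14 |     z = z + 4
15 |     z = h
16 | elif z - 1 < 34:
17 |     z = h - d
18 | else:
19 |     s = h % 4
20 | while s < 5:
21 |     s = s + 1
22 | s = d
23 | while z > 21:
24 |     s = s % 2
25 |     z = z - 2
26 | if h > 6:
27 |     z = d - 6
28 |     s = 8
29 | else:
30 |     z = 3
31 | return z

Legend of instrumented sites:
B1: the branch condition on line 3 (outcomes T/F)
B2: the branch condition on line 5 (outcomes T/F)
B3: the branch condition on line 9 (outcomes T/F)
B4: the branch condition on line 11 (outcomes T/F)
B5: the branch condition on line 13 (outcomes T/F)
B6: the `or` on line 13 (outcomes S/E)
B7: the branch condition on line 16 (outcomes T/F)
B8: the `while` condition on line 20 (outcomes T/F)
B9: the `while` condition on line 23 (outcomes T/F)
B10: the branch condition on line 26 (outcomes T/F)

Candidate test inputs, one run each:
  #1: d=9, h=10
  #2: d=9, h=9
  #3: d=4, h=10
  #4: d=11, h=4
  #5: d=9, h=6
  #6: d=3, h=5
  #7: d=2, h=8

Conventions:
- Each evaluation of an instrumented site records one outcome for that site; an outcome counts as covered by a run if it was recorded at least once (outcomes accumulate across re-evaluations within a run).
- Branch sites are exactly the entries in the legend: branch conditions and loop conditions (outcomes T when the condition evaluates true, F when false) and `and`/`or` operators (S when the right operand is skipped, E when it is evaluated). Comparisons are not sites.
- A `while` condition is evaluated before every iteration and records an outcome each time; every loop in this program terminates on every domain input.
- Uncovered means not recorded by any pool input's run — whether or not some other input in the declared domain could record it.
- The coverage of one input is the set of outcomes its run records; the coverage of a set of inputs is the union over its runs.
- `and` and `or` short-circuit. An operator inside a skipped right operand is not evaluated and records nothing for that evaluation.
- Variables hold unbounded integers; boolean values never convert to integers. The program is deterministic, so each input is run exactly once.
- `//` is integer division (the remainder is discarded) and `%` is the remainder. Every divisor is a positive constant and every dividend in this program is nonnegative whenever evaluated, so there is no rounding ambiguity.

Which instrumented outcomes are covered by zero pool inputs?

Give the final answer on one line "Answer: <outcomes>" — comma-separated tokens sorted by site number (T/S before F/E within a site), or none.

input #1, d=9, h=10: outcomes B1=F, B3=F, B5=F, B6=E, B7=F, B8=T, B8=F, B9=T, B9=F, B10=T
input #2, d=9, h=9: outcomes B1=F, B3=F, B5=F, B6=E, B7=F, B8=T, B8=F, B9=T, B9=F, B10=T
input #3, d=4, h=10: outcomes B1=F, B3=F, B5=F, B6=E, B7=T, B8=F, B9=F, B10=T
input #4, d=11, h=4: outcomes B1=F, B3=F, B5=F, B6=E, B7=T, B8=F, B9=F, B10=F
input #5, d=9, h=6: outcomes B1=F, B3=F, B5=F, B6=E, B7=T, B8=F, B9=F, B10=F
input #6, d=3, h=5: outcomes B1=T, B2=T, B3=T, B4=F, B8=F, B9=F, B10=F
input #7, d=2, h=8: outcomes B1=T, B2=T, B3=F, B5=T, B6=S, B8=F, B9=F, B10=T
union over the pool: B1=T, B1=F, B2=T, B3=T, B3=F, B4=F, B5=T, B5=F, B6=S, B6=E, B7=T, B7=F, B8=T, B8=F, B9=T, B9=F, B10=T, B10=F
uncovered (2 of 20): B2=F, B4=T

Answer: B2=F, B4=T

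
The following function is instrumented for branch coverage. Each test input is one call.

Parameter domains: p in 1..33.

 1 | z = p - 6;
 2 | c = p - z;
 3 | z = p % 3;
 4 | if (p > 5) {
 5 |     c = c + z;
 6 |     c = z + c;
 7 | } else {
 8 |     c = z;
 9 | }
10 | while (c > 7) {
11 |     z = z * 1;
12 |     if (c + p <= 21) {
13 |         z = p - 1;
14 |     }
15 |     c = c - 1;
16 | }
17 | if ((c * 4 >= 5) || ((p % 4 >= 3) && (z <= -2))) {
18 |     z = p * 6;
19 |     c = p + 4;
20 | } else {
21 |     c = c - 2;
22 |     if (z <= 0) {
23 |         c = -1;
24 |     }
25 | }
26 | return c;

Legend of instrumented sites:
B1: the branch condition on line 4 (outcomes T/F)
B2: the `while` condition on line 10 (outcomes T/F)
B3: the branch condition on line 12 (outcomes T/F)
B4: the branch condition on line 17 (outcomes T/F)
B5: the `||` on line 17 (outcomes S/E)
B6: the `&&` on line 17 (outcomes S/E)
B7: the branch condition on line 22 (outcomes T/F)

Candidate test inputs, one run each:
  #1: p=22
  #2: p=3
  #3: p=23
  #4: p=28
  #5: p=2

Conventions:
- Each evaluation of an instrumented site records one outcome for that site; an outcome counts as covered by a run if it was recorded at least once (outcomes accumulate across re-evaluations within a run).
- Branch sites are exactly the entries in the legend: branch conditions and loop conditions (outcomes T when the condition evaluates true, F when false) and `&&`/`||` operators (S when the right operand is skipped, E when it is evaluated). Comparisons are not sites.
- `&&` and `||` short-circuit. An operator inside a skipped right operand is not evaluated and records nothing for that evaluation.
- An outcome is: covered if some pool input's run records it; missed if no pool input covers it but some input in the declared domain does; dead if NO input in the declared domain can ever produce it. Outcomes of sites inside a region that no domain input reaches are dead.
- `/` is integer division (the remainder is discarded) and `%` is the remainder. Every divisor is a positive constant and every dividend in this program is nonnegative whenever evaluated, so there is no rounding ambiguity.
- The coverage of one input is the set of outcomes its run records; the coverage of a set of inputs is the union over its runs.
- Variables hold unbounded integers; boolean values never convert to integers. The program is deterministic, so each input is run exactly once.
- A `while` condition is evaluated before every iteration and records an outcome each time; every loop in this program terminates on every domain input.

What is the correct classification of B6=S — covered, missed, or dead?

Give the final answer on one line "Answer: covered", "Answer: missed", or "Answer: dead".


no pool input records B6=S
but domain input (p=1) does record it -> reachable, so missed
Answer: missed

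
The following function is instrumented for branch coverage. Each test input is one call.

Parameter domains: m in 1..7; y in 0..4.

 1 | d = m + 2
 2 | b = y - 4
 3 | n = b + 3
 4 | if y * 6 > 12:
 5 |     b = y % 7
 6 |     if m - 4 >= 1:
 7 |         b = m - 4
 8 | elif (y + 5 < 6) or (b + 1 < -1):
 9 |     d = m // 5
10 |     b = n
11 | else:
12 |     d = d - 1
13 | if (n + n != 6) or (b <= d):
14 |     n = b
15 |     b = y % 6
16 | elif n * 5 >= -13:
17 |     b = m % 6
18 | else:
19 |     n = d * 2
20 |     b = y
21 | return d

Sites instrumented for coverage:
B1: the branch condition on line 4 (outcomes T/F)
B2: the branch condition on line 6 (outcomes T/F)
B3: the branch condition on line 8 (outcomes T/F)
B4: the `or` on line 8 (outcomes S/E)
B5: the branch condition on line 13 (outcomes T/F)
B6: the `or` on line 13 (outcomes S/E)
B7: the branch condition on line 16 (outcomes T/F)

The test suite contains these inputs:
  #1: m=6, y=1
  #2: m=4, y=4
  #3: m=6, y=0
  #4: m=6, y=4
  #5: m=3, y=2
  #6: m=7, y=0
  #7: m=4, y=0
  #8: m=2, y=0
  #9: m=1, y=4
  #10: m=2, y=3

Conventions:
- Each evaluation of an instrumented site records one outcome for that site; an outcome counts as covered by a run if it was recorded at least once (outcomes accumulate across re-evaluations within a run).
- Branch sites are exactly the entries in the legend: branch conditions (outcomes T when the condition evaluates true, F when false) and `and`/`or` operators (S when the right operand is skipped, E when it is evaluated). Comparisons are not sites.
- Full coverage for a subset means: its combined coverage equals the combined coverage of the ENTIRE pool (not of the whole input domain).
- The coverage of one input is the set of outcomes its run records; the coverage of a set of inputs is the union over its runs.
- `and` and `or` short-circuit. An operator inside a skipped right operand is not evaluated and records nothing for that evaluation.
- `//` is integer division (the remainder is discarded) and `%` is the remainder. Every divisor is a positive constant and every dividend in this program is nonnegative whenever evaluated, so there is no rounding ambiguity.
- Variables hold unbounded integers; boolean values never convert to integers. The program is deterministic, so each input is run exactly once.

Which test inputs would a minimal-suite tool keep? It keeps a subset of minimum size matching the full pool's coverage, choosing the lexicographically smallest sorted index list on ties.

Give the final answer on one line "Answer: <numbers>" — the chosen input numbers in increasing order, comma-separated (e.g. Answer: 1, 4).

input #1, m=6, y=1: outcomes B1=F, B3=T, B4=E, B5=T, B6=S
input #2, m=4, y=4: outcomes B1=T, B2=F, B5=T, B6=E
input #3, m=6, y=0: outcomes B1=F, B3=T, B4=S, B5=T, B6=S
input #4, m=6, y=4: outcomes B1=T, B2=T, B5=T, B6=E
input #5, m=3, y=2: outcomes B1=F, B3=F, B4=E, B5=T, B6=S
input #6, m=7, y=0: outcomes B1=F, B3=T, B4=S, B5=T, B6=S
input #7, m=4, y=0: outcomes B1=F, B3=T, B4=S, B5=T, B6=S
input #8, m=2, y=0: outcomes B1=F, B3=T, B4=S, B5=T, B6=S
input #9, m=1, y=4: outcomes B1=T, B2=F, B5=F, B6=E, B7=T
input #10, m=2, y=3: outcomes B1=T, B2=F, B5=T, B6=S
together the pool reaches 13 outcomes: B1=T, B1=F, B2=T, B2=F, B3=T, B3=F, B4=S, B4=E, B5=T, B5=F, B6=S, B6=E, B7=T
size 1 is not enough: best union over all size-1 subsets is 5/13
size 2 is not enough: best union over all size-2 subsets is 10/13
size 3 is not enough: best union over all size-3 subsets is 12/13
size 4: inputs {3, 4, 5, 9} cover all 13 outcomes, and no lexicographically smaller subset of this size does

Answer: 3, 4, 5, 9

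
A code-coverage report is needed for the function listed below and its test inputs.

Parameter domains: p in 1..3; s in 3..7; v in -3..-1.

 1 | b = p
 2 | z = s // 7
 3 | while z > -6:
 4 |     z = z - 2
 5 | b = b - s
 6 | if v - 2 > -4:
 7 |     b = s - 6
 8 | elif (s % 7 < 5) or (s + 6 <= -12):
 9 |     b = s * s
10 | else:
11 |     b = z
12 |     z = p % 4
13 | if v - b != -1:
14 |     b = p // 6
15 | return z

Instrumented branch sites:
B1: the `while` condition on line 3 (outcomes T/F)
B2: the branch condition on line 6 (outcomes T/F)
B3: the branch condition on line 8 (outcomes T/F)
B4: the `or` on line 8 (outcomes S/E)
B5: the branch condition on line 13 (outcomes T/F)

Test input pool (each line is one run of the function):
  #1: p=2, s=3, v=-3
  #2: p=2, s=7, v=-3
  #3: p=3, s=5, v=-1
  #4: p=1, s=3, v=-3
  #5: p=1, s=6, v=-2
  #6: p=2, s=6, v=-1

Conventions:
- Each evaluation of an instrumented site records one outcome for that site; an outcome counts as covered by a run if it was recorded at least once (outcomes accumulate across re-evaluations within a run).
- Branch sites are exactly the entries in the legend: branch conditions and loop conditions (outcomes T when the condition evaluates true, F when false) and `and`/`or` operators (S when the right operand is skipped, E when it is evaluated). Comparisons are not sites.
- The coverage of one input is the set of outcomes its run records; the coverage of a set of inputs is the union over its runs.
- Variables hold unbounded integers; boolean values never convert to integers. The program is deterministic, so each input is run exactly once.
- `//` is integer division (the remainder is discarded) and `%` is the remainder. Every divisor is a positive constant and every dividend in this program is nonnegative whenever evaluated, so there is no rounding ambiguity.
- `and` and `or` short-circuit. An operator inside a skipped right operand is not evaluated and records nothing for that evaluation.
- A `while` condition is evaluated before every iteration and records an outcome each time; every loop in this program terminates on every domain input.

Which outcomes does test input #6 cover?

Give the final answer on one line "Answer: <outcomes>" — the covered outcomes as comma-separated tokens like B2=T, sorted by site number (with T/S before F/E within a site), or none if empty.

Event log for input #6 (p=2, s=6, v=-1):
  B1->T, B1->T, B1->T, B1->F, B2->T, B5->F
collecting distinct outcomes: B1=T, B1=F, B2=T, B5=F

Answer: B1=T, B1=F, B2=T, B5=F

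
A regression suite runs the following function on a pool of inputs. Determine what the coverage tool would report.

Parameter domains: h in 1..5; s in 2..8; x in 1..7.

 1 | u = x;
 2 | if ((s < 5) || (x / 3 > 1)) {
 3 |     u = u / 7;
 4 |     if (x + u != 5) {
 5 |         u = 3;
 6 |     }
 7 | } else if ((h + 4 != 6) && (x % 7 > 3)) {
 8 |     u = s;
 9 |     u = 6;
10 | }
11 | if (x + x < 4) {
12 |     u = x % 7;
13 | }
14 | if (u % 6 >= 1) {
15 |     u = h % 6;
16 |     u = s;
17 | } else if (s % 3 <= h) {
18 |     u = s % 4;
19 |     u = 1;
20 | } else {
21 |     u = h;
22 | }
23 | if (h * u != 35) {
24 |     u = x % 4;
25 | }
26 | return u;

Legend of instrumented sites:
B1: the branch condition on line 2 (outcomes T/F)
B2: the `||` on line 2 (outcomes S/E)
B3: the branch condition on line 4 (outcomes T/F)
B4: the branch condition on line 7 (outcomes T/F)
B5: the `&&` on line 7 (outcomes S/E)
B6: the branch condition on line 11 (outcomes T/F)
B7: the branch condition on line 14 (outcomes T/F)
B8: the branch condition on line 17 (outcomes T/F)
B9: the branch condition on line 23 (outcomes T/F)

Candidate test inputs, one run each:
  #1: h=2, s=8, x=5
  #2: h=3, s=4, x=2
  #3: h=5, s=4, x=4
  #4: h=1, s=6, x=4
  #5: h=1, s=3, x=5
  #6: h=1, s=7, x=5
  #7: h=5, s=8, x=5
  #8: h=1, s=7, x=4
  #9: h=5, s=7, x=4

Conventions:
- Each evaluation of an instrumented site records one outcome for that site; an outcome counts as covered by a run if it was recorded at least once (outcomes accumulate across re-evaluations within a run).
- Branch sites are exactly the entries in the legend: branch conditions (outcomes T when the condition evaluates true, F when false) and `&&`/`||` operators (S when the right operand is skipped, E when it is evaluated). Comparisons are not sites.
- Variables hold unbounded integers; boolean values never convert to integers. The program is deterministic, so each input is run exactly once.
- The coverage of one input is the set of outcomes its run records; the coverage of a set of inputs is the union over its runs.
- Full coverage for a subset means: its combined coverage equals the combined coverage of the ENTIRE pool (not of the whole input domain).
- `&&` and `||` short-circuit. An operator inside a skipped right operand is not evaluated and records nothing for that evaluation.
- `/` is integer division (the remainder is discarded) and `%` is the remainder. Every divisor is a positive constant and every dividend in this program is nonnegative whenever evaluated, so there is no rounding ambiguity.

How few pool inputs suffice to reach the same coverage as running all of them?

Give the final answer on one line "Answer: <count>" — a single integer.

input #1 (h=2, s=8, x=5): covers B1=F, B2=E, B4=F, B5=S, B6=F, B7=T, B9=T
input #2 (h=3, s=4, x=2): covers B1=T, B2=S, B3=T, B6=F, B7=T, B9=T
input #3 (h=5, s=4, x=4): covers B1=T, B2=S, B3=T, B6=F, B7=T, B9=T
input #4 (h=1, s=6, x=4): covers B1=F, B2=E, B4=T, B5=E, B6=F, B7=F, B8=T, B9=T
input #5 (h=1, s=3, x=5): covers B1=T, B2=S, B3=F, B6=F, B7=F, B8=T, B9=T
input #6 (h=1, s=7, x=5): covers B1=F, B2=E, B4=T, B5=E, B6=F, B7=F, B8=T, B9=T
input #7 (h=5, s=8, x=5): covers B1=F, B2=E, B4=T, B5=E, B6=F, B7=F, B8=T, B9=T
input #8 (h=1, s=7, x=4): covers B1=F, B2=E, B4=T, B5=E, B6=F, B7=F, B8=T, B9=T
input #9 (h=5, s=7, x=4): covers B1=F, B2=E, B4=T, B5=E, B6=F, B7=F, B8=T, B9=T
union over all inputs: B1=T, B1=F, B2=S, B2=E, B3=T, B3=F, B4=T, B4=F, B5=S, B5=E, B6=F, B7=T, B7=F, B8=T, B9=T (15 outcomes)
no size-1 subset reaches all 15 outcomes (best union: 8/15)
no size-2 subset reaches all 15 outcomes (best union: 12/15)
no size-3 subset reaches all 15 outcomes (best union: 14/15)
inputs {1, 2, 4, 5} (size 4) cover everything; no size-4 subset with a lexicographically smaller index list covers all 15

Answer: 4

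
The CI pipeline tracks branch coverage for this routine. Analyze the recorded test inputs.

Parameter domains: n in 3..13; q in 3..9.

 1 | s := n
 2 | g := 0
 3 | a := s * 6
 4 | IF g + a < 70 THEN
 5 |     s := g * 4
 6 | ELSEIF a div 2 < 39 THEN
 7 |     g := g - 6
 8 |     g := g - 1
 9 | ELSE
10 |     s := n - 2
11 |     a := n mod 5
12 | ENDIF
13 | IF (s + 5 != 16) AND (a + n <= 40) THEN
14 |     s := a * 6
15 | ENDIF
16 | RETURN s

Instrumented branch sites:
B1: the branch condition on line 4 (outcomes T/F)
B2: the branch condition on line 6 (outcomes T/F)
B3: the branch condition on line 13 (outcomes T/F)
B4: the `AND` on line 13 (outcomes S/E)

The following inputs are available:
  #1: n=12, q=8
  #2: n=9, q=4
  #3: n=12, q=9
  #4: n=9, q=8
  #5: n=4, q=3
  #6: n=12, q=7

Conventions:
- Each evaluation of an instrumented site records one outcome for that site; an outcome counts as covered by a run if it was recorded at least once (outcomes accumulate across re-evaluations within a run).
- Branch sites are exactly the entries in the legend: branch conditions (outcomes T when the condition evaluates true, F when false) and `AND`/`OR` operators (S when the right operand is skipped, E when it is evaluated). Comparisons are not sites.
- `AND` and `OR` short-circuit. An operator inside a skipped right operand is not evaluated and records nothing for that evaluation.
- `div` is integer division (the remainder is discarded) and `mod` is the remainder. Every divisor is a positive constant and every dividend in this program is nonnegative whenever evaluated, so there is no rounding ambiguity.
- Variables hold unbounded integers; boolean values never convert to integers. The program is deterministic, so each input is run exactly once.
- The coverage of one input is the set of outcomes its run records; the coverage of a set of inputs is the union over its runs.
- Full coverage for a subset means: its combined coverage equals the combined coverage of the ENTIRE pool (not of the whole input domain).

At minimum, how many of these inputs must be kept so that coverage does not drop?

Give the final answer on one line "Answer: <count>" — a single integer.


test 1 (n=12, q=8) hits B1=F, B2=T, B3=F, B4=E
test 2 (n=9, q=4) hits B1=T, B3=F, B4=E
test 3 (n=12, q=9) hits B1=F, B2=T, B3=F, B4=E
test 4 (n=9, q=8) hits B1=T, B3=F, B4=E
test 5 (n=4, q=3) hits B1=T, B3=T, B4=E
test 6 (n=12, q=7) hits B1=F, B2=T, B3=F, B4=E
together the pool reaches 6 outcomes: B1=T, B1=F, B2=T, B3=T, B3=F, B4=E
no size-1 subset reaches all 6 outcomes (best union: 4/6)
inputs {1, 5} (size 2) cover everything; no size-2 subset with a lexicographically smaller index list covers all 6
Answer: 2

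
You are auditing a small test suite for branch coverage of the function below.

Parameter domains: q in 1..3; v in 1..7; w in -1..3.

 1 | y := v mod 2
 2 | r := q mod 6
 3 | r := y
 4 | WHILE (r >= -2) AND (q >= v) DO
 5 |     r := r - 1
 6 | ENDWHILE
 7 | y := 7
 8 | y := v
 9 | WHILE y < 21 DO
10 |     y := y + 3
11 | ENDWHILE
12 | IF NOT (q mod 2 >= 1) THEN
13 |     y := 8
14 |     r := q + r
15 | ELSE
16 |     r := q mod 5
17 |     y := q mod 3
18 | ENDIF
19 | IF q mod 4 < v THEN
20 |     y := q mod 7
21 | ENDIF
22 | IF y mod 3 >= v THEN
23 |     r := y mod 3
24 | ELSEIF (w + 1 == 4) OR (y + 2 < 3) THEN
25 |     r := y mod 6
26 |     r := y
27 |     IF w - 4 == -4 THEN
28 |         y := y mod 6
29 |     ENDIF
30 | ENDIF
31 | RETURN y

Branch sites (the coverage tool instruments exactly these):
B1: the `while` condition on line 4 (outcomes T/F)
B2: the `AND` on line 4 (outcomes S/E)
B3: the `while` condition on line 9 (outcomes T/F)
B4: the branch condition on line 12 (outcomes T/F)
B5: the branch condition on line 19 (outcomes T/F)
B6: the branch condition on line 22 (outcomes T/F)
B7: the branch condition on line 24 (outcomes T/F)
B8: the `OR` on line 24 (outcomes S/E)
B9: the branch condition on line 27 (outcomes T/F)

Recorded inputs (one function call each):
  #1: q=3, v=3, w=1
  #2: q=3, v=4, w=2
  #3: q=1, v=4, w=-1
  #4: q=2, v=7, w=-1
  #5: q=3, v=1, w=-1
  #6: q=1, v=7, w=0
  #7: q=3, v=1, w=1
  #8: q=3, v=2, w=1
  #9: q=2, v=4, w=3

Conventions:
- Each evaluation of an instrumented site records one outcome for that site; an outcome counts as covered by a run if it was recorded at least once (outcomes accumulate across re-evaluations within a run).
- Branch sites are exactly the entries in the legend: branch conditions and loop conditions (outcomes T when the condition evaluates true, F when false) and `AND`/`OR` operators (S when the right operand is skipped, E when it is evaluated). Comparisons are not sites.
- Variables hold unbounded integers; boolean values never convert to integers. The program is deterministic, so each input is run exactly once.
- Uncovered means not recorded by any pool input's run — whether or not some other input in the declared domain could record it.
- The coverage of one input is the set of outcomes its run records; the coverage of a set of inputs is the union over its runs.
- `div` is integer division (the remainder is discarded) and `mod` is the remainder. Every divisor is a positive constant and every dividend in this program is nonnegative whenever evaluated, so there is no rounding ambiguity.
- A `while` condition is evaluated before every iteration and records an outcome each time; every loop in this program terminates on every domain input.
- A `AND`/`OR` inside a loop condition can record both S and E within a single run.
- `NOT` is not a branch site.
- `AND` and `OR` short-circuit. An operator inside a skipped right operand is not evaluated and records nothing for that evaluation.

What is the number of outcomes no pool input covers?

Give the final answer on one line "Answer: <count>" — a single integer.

test 1 (q=3, v=3, w=1) fires B2->E, B1->T, B2->E, B1->T, B2->E, B1->T, B2->E, B1->T, B2->S, B1->F, B3->T, B3->T, B3->T, B3->T, ...; hits B1=T, B1=F, B2=S, B2=E, B3=T, B3=F, B4=F, B5=F, B6=F, B7=T, B8=E, B9=F
test 2 (q=3, v=4, w=2) fires B2->E, B1->F, B3->T, B3->T, B3->T, B3->T, B3->T, B3->T, B3->F, B4->F, B5->T, B6->F, B8->E, B7->F; hits B1=F, B2=E, B3=T, B3=F, B4=F, B5=T, B6=F, B7=F, B8=E
test 3 (q=1, v=4, w=-1) fires B2->E, B1->F, B3->T, B3->T, B3->T, B3->T, B3->T, B3->T, B3->F, B4->F, B5->T, B6->F, B8->E, B7->F; hits B1=F, B2=E, B3=T, B3=F, B4=F, B5=T, B6=F, B7=F, B8=E
test 4 (q=2, v=7, w=-1) fires B2->E, B1->F, B3->T, B3->T, B3->T, B3->T, B3->T, B3->F, B4->T, B5->T, B6->F, B8->E, B7->F; hits B1=F, B2=E, B3=T, B3=F, B4=T, B5=T, B6=F, B7=F, B8=E
test 5 (q=3, v=1, w=-1) fires B2->E, B1->T, B2->E, B1->T, B2->E, B1->T, B2->E, B1->T, B2->S, B1->F, B3->T, B3->T, B3->T, B3->T, ...; hits B1=T, B1=F, B2=S, B2=E, B3=T, B3=F, B4=F, B5=F, B6=F, B7=T, B8=E, B9=F
test 6 (q=1, v=7, w=0) fires B2->E, B1->F, B3->T, B3->T, B3->T, B3->T, B3->T, B3->F, B4->F, B5->T, B6->F, B8->E, B7->F; hits B1=F, B2=E, B3=T, B3=F, B4=F, B5=T, B6=F, B7=F, B8=E
test 7 (q=3, v=1, w=1) fires B2->E, B1->T, B2->E, B1->T, B2->E, B1->T, B2->E, B1->T, B2->S, B1->F, B3->T, B3->T, B3->T, B3->T, ...; hits B1=T, B1=F, B2=S, B2=E, B3=T, B3=F, B4=F, B5=F, B6=F, B7=T, B8=E, B9=F
test 8 (q=3, v=2, w=1) fires B2->E, B1->T, B2->E, B1->T, B2->E, B1->T, B2->S, B1->F, B3->T, B3->T, B3->T, B3->T, B3->T, B3->T, ...; hits B1=T, B1=F, B2=S, B2=E, B3=T, B3=F, B4=F, B5=F, B6=F, B7=T, B8=E, B9=F
test 9 (q=2, v=4, w=3) fires B2->E, B1->F, B3->T, B3->T, B3->T, B3->T, B3->T, B3->T, B3->F, B4->T, B5->T, B6->F, B8->S, B7->T, ...; hits B1=F, B2=E, B3=T, B3=F, B4=T, B5=T, B6=F, B7=T, B8=S, B9=F
union over the pool: B1=T, B1=F, B2=S, B2=E, B3=T, B3=F, B4=T, B4=F, B5=T, B5=F, B6=F, B7=T, B7=F, B8=S, B8=E, B9=F
uncovered (2 of 18): B6=T, B9=T

Answer: 2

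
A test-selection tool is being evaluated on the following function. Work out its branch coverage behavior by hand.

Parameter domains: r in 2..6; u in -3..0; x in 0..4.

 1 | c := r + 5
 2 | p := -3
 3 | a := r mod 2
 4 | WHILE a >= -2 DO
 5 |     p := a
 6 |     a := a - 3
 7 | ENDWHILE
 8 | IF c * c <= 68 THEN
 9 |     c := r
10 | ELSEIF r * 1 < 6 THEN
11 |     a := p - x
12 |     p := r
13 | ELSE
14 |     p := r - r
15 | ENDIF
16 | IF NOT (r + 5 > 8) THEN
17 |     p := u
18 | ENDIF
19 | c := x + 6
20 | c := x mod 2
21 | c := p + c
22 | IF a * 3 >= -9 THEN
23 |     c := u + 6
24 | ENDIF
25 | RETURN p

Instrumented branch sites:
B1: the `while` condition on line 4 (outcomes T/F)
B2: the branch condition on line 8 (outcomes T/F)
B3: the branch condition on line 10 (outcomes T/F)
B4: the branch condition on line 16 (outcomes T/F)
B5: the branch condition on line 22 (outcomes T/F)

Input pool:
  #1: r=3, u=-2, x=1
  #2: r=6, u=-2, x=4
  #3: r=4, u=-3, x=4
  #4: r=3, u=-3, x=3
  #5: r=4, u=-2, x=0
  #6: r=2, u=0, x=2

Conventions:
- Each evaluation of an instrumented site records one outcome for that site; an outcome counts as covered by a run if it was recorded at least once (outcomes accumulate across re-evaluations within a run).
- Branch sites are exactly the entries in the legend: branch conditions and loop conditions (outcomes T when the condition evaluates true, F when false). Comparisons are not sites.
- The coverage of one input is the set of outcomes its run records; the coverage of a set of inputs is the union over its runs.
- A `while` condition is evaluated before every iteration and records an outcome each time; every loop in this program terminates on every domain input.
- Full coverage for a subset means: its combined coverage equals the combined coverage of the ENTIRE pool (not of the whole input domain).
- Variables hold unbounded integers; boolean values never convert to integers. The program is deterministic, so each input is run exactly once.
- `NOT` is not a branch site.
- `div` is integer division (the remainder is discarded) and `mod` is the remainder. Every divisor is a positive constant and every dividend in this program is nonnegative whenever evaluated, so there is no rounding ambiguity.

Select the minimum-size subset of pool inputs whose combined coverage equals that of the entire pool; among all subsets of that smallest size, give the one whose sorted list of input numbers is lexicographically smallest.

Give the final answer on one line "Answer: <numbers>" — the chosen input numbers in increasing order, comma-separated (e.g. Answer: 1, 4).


input #1, r=3, u=-2, x=1: events B1->T, B1->T, B1->F, B2->T, B4->T, B5->F; outcomes B1=T, B1=F, B2=T, B4=T, B5=F
input #2, r=6, u=-2, x=4: events B1->T, B1->F, B2->F, B3->F, B4->F, B5->T; outcomes B1=T, B1=F, B2=F, B3=F, B4=F, B5=T
input #3, r=4, u=-3, x=4: events B1->T, B1->F, B2->F, B3->T, B4->F, B5->F; outcomes B1=T, B1=F, B2=F, B3=T, B4=F, B5=F
input #4, r=3, u=-3, x=3: events B1->T, B1->T, B1->F, B2->T, B4->T, B5->F; outcomes B1=T, B1=F, B2=T, B4=T, B5=F
input #5, r=4, u=-2, x=0: events B1->T, B1->F, B2->F, B3->T, B4->F, B5->T; outcomes B1=T, B1=F, B2=F, B3=T, B4=F, B5=T
input #6, r=2, u=0, x=2: events B1->T, B1->F, B2->T, B4->T, B5->T; outcomes B1=T, B1=F, B2=T, B4=T, B5=T
pool-wide coverage (10 outcomes): B1=T, B1=F, B2=T, B2=F, B3=T, B3=F, B4=T, B4=F, B5=T, B5=F
no size-1 subset reaches all 10 outcomes (best union: 6/10)
no size-2 subset reaches all 10 outcomes (best union: 9/10)
inputs {1, 2, 3} (size 3) cover everything; no size-3 subset with a lexicographically smaller index list covers all 10
Answer: 1, 2, 3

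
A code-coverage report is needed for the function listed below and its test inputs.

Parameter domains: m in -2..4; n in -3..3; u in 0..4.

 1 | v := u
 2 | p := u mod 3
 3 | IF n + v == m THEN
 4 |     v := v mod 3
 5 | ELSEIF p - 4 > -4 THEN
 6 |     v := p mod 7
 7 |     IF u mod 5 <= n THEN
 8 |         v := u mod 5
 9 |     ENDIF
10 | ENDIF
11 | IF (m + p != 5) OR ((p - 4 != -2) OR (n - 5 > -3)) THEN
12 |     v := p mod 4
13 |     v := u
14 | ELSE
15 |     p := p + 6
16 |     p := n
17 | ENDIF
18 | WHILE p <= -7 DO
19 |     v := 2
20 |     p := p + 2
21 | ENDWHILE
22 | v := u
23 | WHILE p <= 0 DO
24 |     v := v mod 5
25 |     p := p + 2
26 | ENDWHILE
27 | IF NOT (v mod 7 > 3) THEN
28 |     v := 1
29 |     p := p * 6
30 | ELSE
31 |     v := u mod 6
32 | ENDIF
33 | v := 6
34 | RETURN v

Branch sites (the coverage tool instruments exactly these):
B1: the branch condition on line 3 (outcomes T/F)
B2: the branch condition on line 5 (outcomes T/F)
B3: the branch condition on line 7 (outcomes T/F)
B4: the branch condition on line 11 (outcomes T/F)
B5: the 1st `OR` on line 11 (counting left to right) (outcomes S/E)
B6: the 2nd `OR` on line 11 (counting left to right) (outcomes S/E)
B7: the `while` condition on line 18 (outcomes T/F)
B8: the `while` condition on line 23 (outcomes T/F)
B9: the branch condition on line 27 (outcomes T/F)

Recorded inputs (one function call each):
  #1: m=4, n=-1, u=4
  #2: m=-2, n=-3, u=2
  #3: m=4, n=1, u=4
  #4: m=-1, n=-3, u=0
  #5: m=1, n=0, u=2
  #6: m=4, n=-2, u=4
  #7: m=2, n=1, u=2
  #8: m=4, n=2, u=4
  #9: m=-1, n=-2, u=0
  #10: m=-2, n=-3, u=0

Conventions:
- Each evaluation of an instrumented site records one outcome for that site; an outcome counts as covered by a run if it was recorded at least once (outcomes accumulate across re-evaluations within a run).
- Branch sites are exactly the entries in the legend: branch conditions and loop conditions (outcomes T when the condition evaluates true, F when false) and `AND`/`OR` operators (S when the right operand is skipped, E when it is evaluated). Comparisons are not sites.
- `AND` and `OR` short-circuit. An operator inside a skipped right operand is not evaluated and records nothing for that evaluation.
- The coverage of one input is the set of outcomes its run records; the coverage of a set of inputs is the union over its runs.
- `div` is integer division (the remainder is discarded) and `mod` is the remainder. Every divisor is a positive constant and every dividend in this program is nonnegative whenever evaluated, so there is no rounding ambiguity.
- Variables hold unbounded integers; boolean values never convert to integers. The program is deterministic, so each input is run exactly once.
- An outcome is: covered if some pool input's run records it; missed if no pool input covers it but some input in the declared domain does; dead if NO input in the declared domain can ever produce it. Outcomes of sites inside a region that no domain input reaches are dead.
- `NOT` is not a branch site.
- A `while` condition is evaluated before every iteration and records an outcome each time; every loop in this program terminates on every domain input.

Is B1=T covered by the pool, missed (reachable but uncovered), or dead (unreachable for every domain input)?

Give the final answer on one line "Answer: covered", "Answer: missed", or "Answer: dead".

no pool input records B1=T
but domain input (m=-2, n=-3, u=1) does record it -> reachable, so missed

Answer: missed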